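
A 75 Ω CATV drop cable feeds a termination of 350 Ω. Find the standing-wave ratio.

Γ = (350 − 75)/(350 + 75) = 0.647
VSWR = (1 + 0.647)/(1 − 0.647)

VSWR ≈ 4.67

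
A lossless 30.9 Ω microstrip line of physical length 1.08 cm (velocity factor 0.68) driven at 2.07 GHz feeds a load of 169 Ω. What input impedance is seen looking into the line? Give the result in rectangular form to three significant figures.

λ = v/f = 0.68·c / 2.07 GHz = 0.0986 m
βl = 2π·l/λ = 2π × 0.11 = 39.5°
tan(βl) = tan(39.5°) = 0.823
Z_in = Z_0·(Z_L + jZ_0·tanβl)/(Z_0 + jZ_L·tanβl)
     = 30.9·(169 + j25.4)/(30.9 + j139)

Z_in ≈ 13.3 − j34.6 Ω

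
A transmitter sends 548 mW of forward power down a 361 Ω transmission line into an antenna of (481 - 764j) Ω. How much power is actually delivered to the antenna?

|Γ| = |(120 − j764)/(842 − j764)| = 0.68
|Γ|² = 0.463
P_refl = |Γ|²·P_inc = 254 mW, P_del = (1 − |Γ|²)·P_inc = 294 mW

P_delivered ≈ 294 mW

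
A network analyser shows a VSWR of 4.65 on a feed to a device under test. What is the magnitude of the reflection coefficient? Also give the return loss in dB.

|Γ| = (S − 1)/(S + 1) = (4.65 − 1)/(4.65 + 1) = 3.65/5.65
RL = −20·log₁₀|Γ| = −20·log₁₀(0.646)

|Γ| ≈ 0.646; return loss ≈ 3.8 dB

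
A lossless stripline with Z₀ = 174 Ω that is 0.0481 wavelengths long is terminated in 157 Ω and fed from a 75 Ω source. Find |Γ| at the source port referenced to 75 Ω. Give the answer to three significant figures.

|Γ| ≈ 0.363

βl = 2π × 0.0481 = 17.3°
tan(βl) = 0.312
Z_in = Z_0·(Z_L + jZ_0·tanβl)/(Z_0 + jZ_L·tanβl) = 160 + j9.34 Ω
Γ_s = (Z_in − Z_s)/(Z_in + Z_s) = (84.6 + j9.34)/(235 + j9.34), |Γ_s| = 0.363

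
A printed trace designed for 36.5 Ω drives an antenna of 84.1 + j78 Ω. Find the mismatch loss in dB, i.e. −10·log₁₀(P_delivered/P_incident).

Γ = (47.6 + j78)/(120.6 + j78), |Γ| = 0.636
|Γ|² = 0.405, so P_del/P_inc = 1 − |Γ|² = 0.595
ML = −10·log₁₀(1 − |Γ|²)

mismatch loss ≈ 2.25 dB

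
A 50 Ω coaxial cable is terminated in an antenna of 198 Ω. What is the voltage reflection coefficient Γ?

Γ = 0.597

Γ = (Z_L − Z_0)/(Z_L + Z_0) = (198 − 50)/(198 + 50) = 148/248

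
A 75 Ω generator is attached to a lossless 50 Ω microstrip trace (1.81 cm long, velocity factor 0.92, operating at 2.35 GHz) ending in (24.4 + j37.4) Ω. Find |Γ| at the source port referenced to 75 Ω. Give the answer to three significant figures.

|Γ| ≈ 0.394

λ = v/f = 0.92·c / 2.35 GHz = 0.117 m
βl = 2π·l/λ = 2π × 0.154 = 55.5°
tan(βl) = 1.45
Z_in = Z_0·(Z_L + jZ_0·tanβl)/(Z_0 + jZ_L·tanβl) = 149 − j52.7 Ω
Γ_s = (Z_in − Z_s)/(Z_in + Z_s) = (73.7 − j52.7)/(224 − j52.7), |Γ_s| = 0.394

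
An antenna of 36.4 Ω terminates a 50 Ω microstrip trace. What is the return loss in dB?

RL ≈ 16.1 dB

Γ = (36.4 − 50)/(36.4 + 50) = -0.157
RL = −20·log₁₀|Γ| = −20·log₁₀(0.157)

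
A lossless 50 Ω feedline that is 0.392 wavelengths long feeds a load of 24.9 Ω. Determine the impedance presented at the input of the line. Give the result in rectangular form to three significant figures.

βl = 2π × 0.392 = 141°
tan(βl) = tan(141°) = -0.806
Z_in = Z_0·(Z_L + jZ_0·tanβl)/(Z_0 + jZ_L·tanβl)
     = 50·(24.9 − j40.3)/(50 − j20.1)

Z_in ≈ 35.4 − j26.1 Ω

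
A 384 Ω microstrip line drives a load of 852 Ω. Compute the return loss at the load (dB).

Γ = (852 − 384)/(852 + 384) = 0.379
RL = −20·log₁₀|Γ| = −20·log₁₀(0.379)

RL ≈ 8.44 dB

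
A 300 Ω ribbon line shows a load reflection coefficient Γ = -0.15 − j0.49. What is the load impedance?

Z_L = Z_0·(1 + Γ)/(1 − Γ) = 300·(0.85 − j0.49)/(1.15 + j0.49)

Z_L ≈ 142 − j188 Ω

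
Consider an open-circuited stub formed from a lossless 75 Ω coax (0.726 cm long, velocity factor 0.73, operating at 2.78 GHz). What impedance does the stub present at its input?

Z_in ≈ −j115 Ω

λ = v/f = 0.73·c / 2.78 GHz = 0.0788 m
βl = 2π·l/λ = 2π × 0.0922 = 33.2°
tan(βl) = 0.654
For an open-circuited stub, Z_in = −jZ_0·cot(βl) = −jZ_0/tan(βl)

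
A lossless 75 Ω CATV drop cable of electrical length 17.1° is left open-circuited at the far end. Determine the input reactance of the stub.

tan(βl) = 0.308
For an open-circuited stub, Z_in = −jZ_0·cot(βl) = −jZ_0/tan(βl)

X_in ≈ -244 Ω (capacitive)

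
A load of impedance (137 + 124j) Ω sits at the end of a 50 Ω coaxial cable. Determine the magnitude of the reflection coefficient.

|Γ| ≈ 0.675

Γ = (Z_L − Z_0)/(Z_L + Z_0) = (87 + j124)/(187 + j124)
|Γ| = 151/224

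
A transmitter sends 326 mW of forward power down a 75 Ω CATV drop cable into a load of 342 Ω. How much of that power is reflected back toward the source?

Γ = (342 − 75)/(342 + 75) = 0.64
|Γ|² = 0.41
P_refl = |Γ|²·P_inc = 134 mW, P_del = (1 − |Γ|²)·P_inc = 192 mW

P_reflected ≈ 134 mW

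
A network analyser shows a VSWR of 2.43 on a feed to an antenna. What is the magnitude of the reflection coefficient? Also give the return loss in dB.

|Γ| = (S − 1)/(S + 1) = (2.43 − 1)/(2.43 + 1) = 1.43/3.43
RL = −20·log₁₀|Γ| = −20·log₁₀(0.417)

|Γ| ≈ 0.417; return loss ≈ 7.6 dB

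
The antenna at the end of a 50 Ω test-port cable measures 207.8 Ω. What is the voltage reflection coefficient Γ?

Γ = 0.612

Γ = (Z_L − Z_0)/(Z_L + Z_0) = (207.8 − 50)/(207.8 + 50) = 157.8/257.8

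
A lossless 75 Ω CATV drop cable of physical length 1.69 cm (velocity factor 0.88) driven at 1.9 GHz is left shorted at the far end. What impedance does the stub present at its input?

Z_in ≈ +j71.9 Ω

λ = v/f = 0.88·c / 1.9 GHz = 0.139 m
βl = 2π·l/λ = 2π × 0.122 = 43.8°
tan(βl) = 0.959
For a shorted stub, Z_in = jZ_0·tan(βl)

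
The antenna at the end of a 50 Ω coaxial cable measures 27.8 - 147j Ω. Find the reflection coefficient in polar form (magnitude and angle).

Γ ≈ 0.894 ∠ -36.5°

Γ = (Z_L − Z_0)/(Z_L + Z_0) = (-22.2 − j147)/(77.8 − j147)
|Γ| = 149/166 = 0.894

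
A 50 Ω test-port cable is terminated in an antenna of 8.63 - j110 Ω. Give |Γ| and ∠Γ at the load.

Γ = (Z_L − Z_0)/(Z_L + Z_0) = (-41.37 − j110)/(58.63 − j110)
|Γ| = 118/125 = 0.943

Γ ≈ 0.943 ∠ -48.7°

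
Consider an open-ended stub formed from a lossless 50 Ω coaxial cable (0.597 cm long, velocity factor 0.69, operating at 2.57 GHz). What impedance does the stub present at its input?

Z_in ≈ −j99.5 Ω

λ = v/f = 0.69·c / 2.57 GHz = 0.0805 m
βl = 2π·l/λ = 2π × 0.0741 = 26.7°
tan(βl) = 0.503
For an open-ended stub, Z_in = −jZ_0·cot(βl) = −jZ_0/tan(βl)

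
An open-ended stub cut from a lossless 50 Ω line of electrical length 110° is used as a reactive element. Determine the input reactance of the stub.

tan(βl) = -2.75
For an open-ended stub, Z_in = −jZ_0·cot(βl) = −jZ_0/tan(βl)

X_in ≈ 18.2 Ω (inductive)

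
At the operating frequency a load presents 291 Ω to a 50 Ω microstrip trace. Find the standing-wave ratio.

VSWR ≈ 5.82

Γ = (291 − 50)/(291 + 50) = 0.707
VSWR = (1 + 0.707)/(1 − 0.707)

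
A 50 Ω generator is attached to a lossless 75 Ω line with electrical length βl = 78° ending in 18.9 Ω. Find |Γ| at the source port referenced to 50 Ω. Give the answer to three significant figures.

tan(βl) = 4.7
Z_in = Z_0·(Z_L + jZ_0·tanβl)/(Z_0 + jZ_L·tanβl) = 182 + j137 Ω
Γ_s = (Z_in − Z_s)/(Z_in + Z_s) = (132 + j137)/(232 + j137), |Γ_s| = 0.707

|Γ| ≈ 0.707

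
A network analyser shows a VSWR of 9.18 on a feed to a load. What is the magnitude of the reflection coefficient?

|Γ| ≈ 0.804

|Γ| = (S − 1)/(S + 1) = (9.18 − 1)/(9.18 + 1) = 8.18/10.2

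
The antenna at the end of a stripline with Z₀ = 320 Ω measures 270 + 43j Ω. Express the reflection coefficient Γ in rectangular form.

Γ = (Z_L − Z_0)/(Z_L + Z_0) = (-50 + j43)/(590 + j43)

Γ ≈ -0.079 + j0.0786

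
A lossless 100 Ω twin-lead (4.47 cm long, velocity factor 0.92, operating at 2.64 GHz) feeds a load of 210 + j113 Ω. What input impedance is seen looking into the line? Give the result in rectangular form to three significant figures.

λ = v/f = 0.92·c / 2.64 GHz = 0.105 m
βl = 2π·l/λ = 2π × 0.428 = 154°
tan(βl) = tan(154°) = -0.489
Z_in = Z_0·(Z_L + jZ_0·tanβl)/(Z_0 + jZ_L·tanβl)
     = 100·(210 + j64.1)/(155 − j103)

Z_in ≈ 75.1 + j90.9 Ω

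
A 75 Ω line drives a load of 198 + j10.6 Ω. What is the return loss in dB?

Γ = (123 + j10.6)/(273 + j10.6), |Γ| = 0.452
RL = −20·log₁₀|Γ| = −20·log₁₀(0.452)

RL ≈ 6.9 dB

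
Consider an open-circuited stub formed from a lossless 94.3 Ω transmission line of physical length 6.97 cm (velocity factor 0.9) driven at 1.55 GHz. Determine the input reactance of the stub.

X_in ≈ 130 Ω (inductive)

λ = v/f = 0.9·c / 1.55 GHz = 0.174 m
βl = 2π·l/λ = 2π × 0.4 = 144°
tan(βl) = -0.725
For an open-circuited stub, Z_in = −jZ_0·cot(βl) = −jZ_0/tan(βl)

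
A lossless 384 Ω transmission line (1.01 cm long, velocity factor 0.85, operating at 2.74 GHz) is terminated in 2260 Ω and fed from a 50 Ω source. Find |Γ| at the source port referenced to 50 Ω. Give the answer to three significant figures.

|Γ| ≈ 0.931

λ = v/f = 0.85·c / 2.74 GHz = 0.0931 m
βl = 2π·l/λ = 2π × 0.109 = 39.1°
tan(βl) = 0.812
Z_in = Z_0·(Z_L + jZ_0·tanβl)/(Z_0 + jZ_L·tanβl) = 157 − j440 Ω
Γ_s = (Z_in − Z_s)/(Z_in + Z_s) = (107 − j440)/(207 − j440), |Γ_s| = 0.931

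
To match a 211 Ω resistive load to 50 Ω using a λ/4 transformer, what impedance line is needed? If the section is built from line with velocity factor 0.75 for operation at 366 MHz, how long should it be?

Z_qwt = √(Z_0·R_L) = √(50 × 211) = √10550
λ = 0.75·c/f = 0.615 m, so l = λ/4 = 0.154 m

Z_qwt ≈ 103 Ω; length ≈ 15.4 cm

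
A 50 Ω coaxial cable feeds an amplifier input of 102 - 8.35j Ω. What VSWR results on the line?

Γ = (Z_L − Z_0)/(Z_L + Z_0) = (52 − j8.35)/(152 − j8.35)
|Γ| = 52.7/152 = 0.346
VSWR = (1 + |Γ|)/(1 − |Γ|) = 1.35/0.654

VSWR ≈ 2.06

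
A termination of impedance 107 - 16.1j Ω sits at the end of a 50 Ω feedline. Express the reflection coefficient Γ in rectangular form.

Γ = (Z_L − Z_0)/(Z_L + Z_0) = (57 − j16.1)/(157 − j16.1)

Γ ≈ 0.37 − j0.0646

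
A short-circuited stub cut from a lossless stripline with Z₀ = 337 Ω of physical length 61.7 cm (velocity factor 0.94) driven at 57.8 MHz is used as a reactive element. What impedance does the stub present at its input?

Z_in ≈ +j343 Ω

λ = v/f = 0.94·c / 57.8 MHz = 4.88 m
βl = 2π·l/λ = 2π × 0.126 = 45.5°
tan(βl) = 1.02
For a short-circuited stub, Z_in = jZ_0·tan(βl)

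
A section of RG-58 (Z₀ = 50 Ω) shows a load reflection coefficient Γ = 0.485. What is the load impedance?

Z_L = Z_0·(1 + Γ)/(1 − Γ) = 50·(1.48)/(0.515)

Z_L ≈ 144 Ω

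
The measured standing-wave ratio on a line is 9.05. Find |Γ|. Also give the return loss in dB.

|Γ| ≈ 0.801; return loss ≈ 1.93 dB

|Γ| = (S − 1)/(S + 1) = (9.05 − 1)/(9.05 + 1) = 8.05/10.1
RL = −20·log₁₀|Γ| = −20·log₁₀(0.801)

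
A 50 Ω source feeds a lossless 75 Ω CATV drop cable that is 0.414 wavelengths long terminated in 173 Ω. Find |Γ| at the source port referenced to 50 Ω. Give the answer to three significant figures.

|Γ| ≈ 0.5

βl = 2π × 0.414 = 149°
tan(βl) = -0.6
Z_in = Z_0·(Z_L + jZ_0·tanβl)/(Z_0 + jZ_L·tanβl) = 80.7 + j66.7 Ω
Γ_s = (Z_in − Z_s)/(Z_in + Z_s) = (30.7 + j66.7)/(131 + j66.7), |Γ_s| = 0.5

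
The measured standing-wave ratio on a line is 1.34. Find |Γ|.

|Γ| ≈ 0.145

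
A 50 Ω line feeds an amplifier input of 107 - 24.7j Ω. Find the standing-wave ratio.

VSWR ≈ 2.28

Γ = (Z_L − Z_0)/(Z_L + Z_0) = (57 − j24.7)/(157 − j24.7)
|Γ| = 62.1/159 = 0.391
VSWR = (1 + |Γ|)/(1 − |Γ|) = 1.39/0.609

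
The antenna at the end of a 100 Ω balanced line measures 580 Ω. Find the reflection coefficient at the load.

Γ = 0.706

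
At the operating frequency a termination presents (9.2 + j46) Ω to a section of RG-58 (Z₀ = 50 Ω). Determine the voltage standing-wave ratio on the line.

Γ = (Z_L − Z_0)/(Z_L + Z_0) = (-40.8 + j46)/(59.2 + j46)
|Γ| = 61.5/75 = 0.82
VSWR = (1 + |Γ|)/(1 − |Γ|) = 1.82/0.18

VSWR ≈ 10.1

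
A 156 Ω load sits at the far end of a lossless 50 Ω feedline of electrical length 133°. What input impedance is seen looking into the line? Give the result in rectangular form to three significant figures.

tan(βl) = tan(133°) = -1.07
Z_in = Z_0·(Z_L + jZ_0·tanβl)/(Z_0 + jZ_L·tanβl)
     = 50·(156 − j53.6)/(50 − j167)

Z_in ≈ 27.5 + j38.4 Ω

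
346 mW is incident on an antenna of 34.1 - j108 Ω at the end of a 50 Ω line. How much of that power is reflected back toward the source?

P_reflected ≈ 220 mW

|Γ| = |(-15.9 − j108)/(84.1 − j108)| = 0.798
|Γ|² = 0.636
P_refl = |Γ|²·P_inc = 220 mW, P_del = (1 − |Γ|²)·P_inc = 126 mW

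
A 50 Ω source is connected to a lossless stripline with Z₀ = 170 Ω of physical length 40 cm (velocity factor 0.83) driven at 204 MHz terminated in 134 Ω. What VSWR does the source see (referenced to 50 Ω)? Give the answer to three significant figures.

VSWR ≈ 3.96

λ = v/f = 0.83·c / 204 MHz = 1.22 m
βl = 2π·l/λ = 2π × 0.328 = 118°
tan(βl) = -1.88
Z_in = Z_0·(Z_L + jZ_0·tanβl)/(Z_0 + jZ_L·tanβl) = 190 − j37.8 Ω
Γ_s = (Z_in − Z_s)/(Z_in + Z_s) = (140 − j37.8)/(240 − j37.8), |Γ_s| = 0.597
VSWR = (1 + |Γ_s|)/(1 − |Γ_s|)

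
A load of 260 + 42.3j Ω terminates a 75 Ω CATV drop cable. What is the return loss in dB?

RL ≈ 5 dB

Γ = (185 + j42.3)/(335 + j42.3), |Γ| = 0.562
RL = −20·log₁₀|Γ| = −20·log₁₀(0.562)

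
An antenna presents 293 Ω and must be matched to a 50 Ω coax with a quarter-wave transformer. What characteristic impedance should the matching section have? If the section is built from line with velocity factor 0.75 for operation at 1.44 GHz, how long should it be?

Z_qwt ≈ 121 Ω; length ≈ 3.91 cm

Z_qwt = √(Z_0·R_L) = √(50 × 293) = √14650
λ = 0.75·c/f = 0.156 m, so l = λ/4 = 0.0391 m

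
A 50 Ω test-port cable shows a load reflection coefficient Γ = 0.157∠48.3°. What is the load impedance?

Z_L ≈ 59.8 + j14.4 Ω

Z_L = Z_0·(1 + Γ)/(1 − Γ) = 50·(1.1 + j0.117)/(0.896 − j0.117)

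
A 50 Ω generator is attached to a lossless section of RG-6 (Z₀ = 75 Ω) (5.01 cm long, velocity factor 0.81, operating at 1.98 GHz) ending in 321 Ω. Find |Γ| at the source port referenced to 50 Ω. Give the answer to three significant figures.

|Γ| ≈ 0.687

λ = v/f = 0.81·c / 1.98 GHz = 0.123 m
βl = 2π·l/λ = 2π × 0.408 = 147°
tan(βl) = -0.65
Z_in = Z_0·(Z_L + jZ_0·tanβl)/(Z_0 + jZ_L·tanβl) = 52.2 + j96.6 Ω
Γ_s = (Z_in − Z_s)/(Z_in + Z_s) = (2.21 + j96.6)/(102 + j96.6), |Γ_s| = 0.687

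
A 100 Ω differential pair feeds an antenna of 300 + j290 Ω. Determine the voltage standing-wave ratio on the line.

VSWR ≈ 5.97

Γ = (Z_L − Z_0)/(Z_L + Z_0) = (200 + j290)/(400 + j290)
|Γ| = 352/494 = 0.713
VSWR = (1 + |Γ|)/(1 − |Γ|) = 1.71/0.287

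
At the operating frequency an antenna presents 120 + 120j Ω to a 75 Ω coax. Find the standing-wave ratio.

VSWR ≈ 3.54

Γ = (Z_L − Z_0)/(Z_L + Z_0) = (45 + j120)/(195 + j120)
|Γ| = 128/229 = 0.56
VSWR = (1 + |Γ|)/(1 − |Γ|) = 1.56/0.44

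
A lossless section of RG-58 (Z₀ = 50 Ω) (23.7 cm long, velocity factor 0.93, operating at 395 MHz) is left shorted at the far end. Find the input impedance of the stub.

Z_in ≈ −j83.9 Ω

λ = v/f = 0.93·c / 395 MHz = 0.706 m
βl = 2π·l/λ = 2π × 0.336 = 121°
tan(βl) = -1.68
For a shorted stub, Z_in = jZ_0·tan(βl)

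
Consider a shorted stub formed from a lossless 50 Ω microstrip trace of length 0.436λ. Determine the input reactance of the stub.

βl = 2π × 0.436 = 157°
tan(βl) = -0.425
For a shorted stub, Z_in = jZ_0·tan(βl)

X_in ≈ -21.3 Ω (capacitive)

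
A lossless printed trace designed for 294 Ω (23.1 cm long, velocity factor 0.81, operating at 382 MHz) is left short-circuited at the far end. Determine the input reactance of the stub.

λ = v/f = 0.81·c / 382 MHz = 0.636 m
βl = 2π·l/λ = 2π × 0.363 = 131°
tan(βl) = -1.16
For a short-circuited stub, Z_in = jZ_0·tan(βl)

X_in ≈ -341 Ω (capacitive)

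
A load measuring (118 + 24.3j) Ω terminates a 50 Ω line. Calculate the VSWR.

VSWR ≈ 2.48

Γ = (Z_L − Z_0)/(Z_L + Z_0) = (68 + j24.3)/(168 + j24.3)
|Γ| = 72.2/170 = 0.425
VSWR = (1 + |Γ|)/(1 − |Γ|) = 1.43/0.575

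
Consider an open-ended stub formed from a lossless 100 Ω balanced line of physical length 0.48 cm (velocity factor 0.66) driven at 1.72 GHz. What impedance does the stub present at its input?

λ = v/f = 0.66·c / 1.72 GHz = 0.115 m
βl = 2π·l/λ = 2π × 0.0417 = 15°
tan(βl) = 0.268
For an open-ended stub, Z_in = −jZ_0·cot(βl) = −jZ_0/tan(βl)

Z_in ≈ −j373 Ω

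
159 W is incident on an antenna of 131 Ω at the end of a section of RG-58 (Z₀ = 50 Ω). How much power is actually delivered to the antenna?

P_delivered ≈ 127 W

Γ = (131 − 50)/(131 + 50) = 0.448
|Γ|² = 0.2
P_refl = |Γ|²·P_inc = 31.8 W, P_del = (1 − |Γ|²)·P_inc = 127 W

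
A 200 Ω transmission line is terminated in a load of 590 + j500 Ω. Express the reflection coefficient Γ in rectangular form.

Γ = (Z_L − Z_0)/(Z_L + Z_0) = (390 + j500)/(790 + j500)

Γ ≈ 0.638 + j0.229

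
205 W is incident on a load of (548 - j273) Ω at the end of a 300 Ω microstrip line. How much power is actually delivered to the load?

P_delivered ≈ 170 W

|Γ| = |(248 − j273)/(848 − j273)| = 0.414
|Γ|² = 0.171
P_refl = |Γ|²·P_inc = 35.1 W, P_del = (1 − |Γ|²)·P_inc = 170 W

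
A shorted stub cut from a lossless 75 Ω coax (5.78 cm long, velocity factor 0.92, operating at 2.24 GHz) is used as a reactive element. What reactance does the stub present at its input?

λ = v/f = 0.92·c / 2.24 GHz = 0.123 m
βl = 2π·l/λ = 2π × 0.469 = 169°
tan(βl) = -0.197
For a shorted stub, Z_in = jZ_0·tan(βl)

X_in ≈ -14.7 Ω (capacitive)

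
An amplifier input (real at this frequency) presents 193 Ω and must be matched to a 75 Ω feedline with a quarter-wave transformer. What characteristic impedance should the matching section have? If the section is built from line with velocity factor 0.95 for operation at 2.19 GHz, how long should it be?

Z_qwt ≈ 120 Ω; length ≈ 3.25 cm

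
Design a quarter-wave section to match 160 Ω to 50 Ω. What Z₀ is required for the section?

Z_qwt ≈ 89.4 Ω

Z_qwt = √(Z_0·R_L) = √(50 × 160) = √8000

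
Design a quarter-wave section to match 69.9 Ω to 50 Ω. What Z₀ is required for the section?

Z_qwt ≈ 59.1 Ω

Z_qwt = √(Z_0·R_L) = √(50 × 69.9) = √3495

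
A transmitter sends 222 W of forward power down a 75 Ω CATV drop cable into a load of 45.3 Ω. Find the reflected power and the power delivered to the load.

P_reflected ≈ 13.5 W; P_delivered ≈ 208 W

Γ = (45.3 − 75)/(45.3 + 75) = -0.247
|Γ|² = 0.061
P_refl = |Γ|²·P_inc = 13.5 W, P_del = (1 − |Γ|²)·P_inc = 208 W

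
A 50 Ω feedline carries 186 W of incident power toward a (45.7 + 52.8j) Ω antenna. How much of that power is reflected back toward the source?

P_reflected ≈ 43.7 W

|Γ| = |(-4.3 + j52.8)/(95.7 + j52.8)| = 0.485
|Γ|² = 0.235
P_refl = |Γ|²·P_inc = 43.7 W, P_del = (1 − |Γ|²)·P_inc = 142 W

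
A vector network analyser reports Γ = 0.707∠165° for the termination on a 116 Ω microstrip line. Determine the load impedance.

Z_L ≈ 20.2 + j14.8 Ω

Z_L = Z_0·(1 + Γ)/(1 − Γ) = 116·(0.317 + j0.183)/(1.68 − j0.183)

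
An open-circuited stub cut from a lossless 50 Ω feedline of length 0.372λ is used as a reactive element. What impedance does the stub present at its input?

Z_in ≈ +j48.1 Ω

βl = 2π × 0.372 = 134°
tan(βl) = -1.04
For an open-circuited stub, Z_in = −jZ_0·cot(βl) = −jZ_0/tan(βl)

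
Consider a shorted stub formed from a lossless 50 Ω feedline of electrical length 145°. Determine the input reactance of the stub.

X_in ≈ -35 Ω (capacitive)

tan(βl) = -0.7
For a shorted stub, Z_in = jZ_0·tan(βl)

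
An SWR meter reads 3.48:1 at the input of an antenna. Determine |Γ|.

|Γ| = (S − 1)/(S + 1) = (3.48 − 1)/(3.48 + 1) = 2.48/4.48

|Γ| ≈ 0.554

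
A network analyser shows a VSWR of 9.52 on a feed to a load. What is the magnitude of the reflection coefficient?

|Γ| = (S − 1)/(S + 1) = (9.52 − 1)/(9.52 + 1) = 8.52/10.5

|Γ| ≈ 0.81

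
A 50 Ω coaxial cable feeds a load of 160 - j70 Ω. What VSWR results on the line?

Γ = (Z_L − Z_0)/(Z_L + Z_0) = (110 − j70)/(210 − j70)
|Γ| = 130/221 = 0.589
VSWR = (1 + |Γ|)/(1 − |Γ|) = 1.59/0.411

VSWR ≈ 3.87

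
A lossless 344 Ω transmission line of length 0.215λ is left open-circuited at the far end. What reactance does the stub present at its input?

βl = 2π × 0.215 = 77.4°
tan(βl) = 4.47
For an open-circuited stub, Z_in = −jZ_0·cot(βl) = −jZ_0/tan(βl)

X_in ≈ -76.9 Ω (capacitive)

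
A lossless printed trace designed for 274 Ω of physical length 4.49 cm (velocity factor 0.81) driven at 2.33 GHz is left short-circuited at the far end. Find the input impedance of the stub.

λ = v/f = 0.81·c / 2.33 GHz = 0.104 m
βl = 2π·l/λ = 2π × 0.431 = 155°
tan(βl) = -0.467
For a short-circuited stub, Z_in = jZ_0·tan(βl)

Z_in ≈ −j128 Ω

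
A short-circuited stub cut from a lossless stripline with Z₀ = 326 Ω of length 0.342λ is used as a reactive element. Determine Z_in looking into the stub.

βl = 2π × 0.342 = 123°
tan(βl) = -1.53
For a short-circuited stub, Z_in = jZ_0·tan(βl)

Z_in ≈ −j500 Ω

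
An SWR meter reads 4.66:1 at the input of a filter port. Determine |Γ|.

|Γ| = (S − 1)/(S + 1) = (4.66 − 1)/(4.66 + 1) = 3.66/5.66

|Γ| ≈ 0.647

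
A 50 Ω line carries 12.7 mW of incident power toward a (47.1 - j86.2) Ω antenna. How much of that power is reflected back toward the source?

P_reflected ≈ 5.6 mW

|Γ| = |(-2.9 − j86.2)/(97.1 − j86.2)| = 0.664
|Γ|² = 0.441
P_refl = |Γ|²·P_inc = 5.6 mW, P_del = (1 − |Γ|²)·P_inc = 7.1 mW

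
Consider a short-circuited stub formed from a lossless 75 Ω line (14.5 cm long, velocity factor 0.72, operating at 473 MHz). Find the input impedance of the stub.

λ = v/f = 0.72·c / 473 MHz = 0.457 m
βl = 2π·l/λ = 2π × 0.318 = 114°
tan(βl) = -2.21
For a short-circuited stub, Z_in = jZ_0·tan(βl)

Z_in ≈ −j166 Ω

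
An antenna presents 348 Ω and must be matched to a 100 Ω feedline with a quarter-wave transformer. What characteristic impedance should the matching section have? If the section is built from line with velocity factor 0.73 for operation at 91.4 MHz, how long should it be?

Z_qwt = √(Z_0·R_L) = √(100 × 348) = √34800
λ = 0.73·c/f = 2.4 m, so l = λ/4 = 0.599 m

Z_qwt ≈ 187 Ω; length ≈ 59.9 cm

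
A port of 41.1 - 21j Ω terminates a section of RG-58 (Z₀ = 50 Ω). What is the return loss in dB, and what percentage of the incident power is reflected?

Γ = (-8.9 − j21)/(91.1 − j21), |Γ| = 0.244
RL = −20·log₁₀(0.244) = 12.3 dB
P_refl/P_inc = |Γ|² = 0.0595

RL ≈ 12.3 dB; 5.95% of incident power reflected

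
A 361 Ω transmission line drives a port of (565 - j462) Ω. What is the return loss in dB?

Γ = (204 − j462)/(926 − j462), |Γ| = 0.488
RL = −20·log₁₀|Γ| = −20·log₁₀(0.488)

RL ≈ 6.23 dB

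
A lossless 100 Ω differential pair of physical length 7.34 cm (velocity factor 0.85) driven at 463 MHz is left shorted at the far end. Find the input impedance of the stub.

Z_in ≈ +j111 Ω

λ = v/f = 0.85·c / 463 MHz = 0.551 m
βl = 2π·l/λ = 2π × 0.133 = 48°
tan(βl) = 1.11
For a shorted stub, Z_in = jZ_0·tan(βl)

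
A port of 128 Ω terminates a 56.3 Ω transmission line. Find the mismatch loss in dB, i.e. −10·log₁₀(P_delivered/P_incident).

mismatch loss ≈ 0.713 dB

Γ = (128 − 56.3)/(128 + 56.3) = 0.389
|Γ|² = 0.151, so P_del/P_inc = 1 − |Γ|² = 0.849
ML = −10·log₁₀(1 − |Γ|²)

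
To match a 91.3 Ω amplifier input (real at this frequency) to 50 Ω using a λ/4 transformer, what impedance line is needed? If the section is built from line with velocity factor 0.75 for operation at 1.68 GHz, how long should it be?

Z_qwt = √(Z_0·R_L) = √(50 × 91.3) = √4565
λ = 0.75·c/f = 0.134 m, so l = λ/4 = 0.0335 m

Z_qwt ≈ 67.6 Ω; length ≈ 3.35 cm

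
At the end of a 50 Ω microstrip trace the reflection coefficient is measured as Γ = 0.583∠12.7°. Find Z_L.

Z_L = Z_0·(1 + Γ)/(1 − Γ) = 50·(1.57 + j0.128)/(0.431 − j0.128)

Z_L ≈ 163 + j63.3 Ω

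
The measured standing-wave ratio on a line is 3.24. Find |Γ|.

|Γ| ≈ 0.528

|Γ| = (S − 1)/(S + 1) = (3.24 − 1)/(3.24 + 1) = 2.24/4.24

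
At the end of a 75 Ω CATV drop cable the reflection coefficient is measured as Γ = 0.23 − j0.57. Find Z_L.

Z_L ≈ 50.8 − j93.2 Ω

Z_L = Z_0·(1 + Γ)/(1 − Γ) = 75·(1.23 − j0.57)/(0.77 + j0.57)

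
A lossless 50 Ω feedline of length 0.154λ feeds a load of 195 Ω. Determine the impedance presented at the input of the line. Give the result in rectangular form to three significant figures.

βl = 2π × 0.154 = 55.4°
tan(βl) = tan(55.4°) = 1.45
Z_in = Z_0·(Z_L + jZ_0·tanβl)/(Z_0 + jZ_L·tanβl)
     = 50·(195 + j72.6)/(50 + j283)

Z_in ≈ 18.3 − j31.2 Ω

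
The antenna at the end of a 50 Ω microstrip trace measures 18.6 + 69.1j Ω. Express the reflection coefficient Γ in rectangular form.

Γ = (Z_L − Z_0)/(Z_L + Z_0) = (-31.4 + j69.1)/(68.6 + j69.1)

Γ ≈ 0.276 + j0.729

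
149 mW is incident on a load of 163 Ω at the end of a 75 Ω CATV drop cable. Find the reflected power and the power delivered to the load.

Γ = (163 − 75)/(163 + 75) = 0.37
|Γ|² = 0.137
P_refl = |Γ|²·P_inc = 20.4 mW, P_del = (1 − |Γ|²)·P_inc = 129 mW

P_reflected ≈ 20.4 mW; P_delivered ≈ 129 mW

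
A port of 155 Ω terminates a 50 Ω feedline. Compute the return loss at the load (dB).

RL ≈ 5.81 dB

Γ = (155 − 50)/(155 + 50) = 0.512
RL = −20·log₁₀|Γ| = −20·log₁₀(0.512)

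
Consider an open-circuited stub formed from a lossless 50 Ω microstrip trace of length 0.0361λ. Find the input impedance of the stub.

βl = 2π × 0.0361 = 13°
tan(βl) = 0.231
For an open-circuited stub, Z_in = −jZ_0·cot(βl) = −jZ_0/tan(βl)

Z_in ≈ −j217 Ω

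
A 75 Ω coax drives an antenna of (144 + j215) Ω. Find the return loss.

RL ≈ 2.67 dB

Γ = (69 + j215)/(219 + j215), |Γ| = 0.736
RL = −20·log₁₀|Γ| = −20·log₁₀(0.736)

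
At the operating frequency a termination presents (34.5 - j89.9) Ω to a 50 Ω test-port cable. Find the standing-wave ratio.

VSWR ≈ 6.67

Γ = (Z_L − Z_0)/(Z_L + Z_0) = (-15.5 − j89.9)/(84.5 − j89.9)
|Γ| = 91.2/123 = 0.739
VSWR = (1 + |Γ|)/(1 − |Γ|) = 1.74/0.261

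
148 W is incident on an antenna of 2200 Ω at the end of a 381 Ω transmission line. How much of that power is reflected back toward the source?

P_reflected ≈ 73.5 W

Γ = (2200 − 381)/(2200 + 381) = 0.705
|Γ|² = 0.497
P_refl = |Γ|²·P_inc = 73.5 W, P_del = (1 − |Γ|²)·P_inc = 74.5 W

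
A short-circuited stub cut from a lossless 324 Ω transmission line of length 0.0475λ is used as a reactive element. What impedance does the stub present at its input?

βl = 2π × 0.0475 = 17.1°
tan(βl) = 0.308
For a short-circuited stub, Z_in = jZ_0·tan(βl)

Z_in ≈ +j99.7 Ω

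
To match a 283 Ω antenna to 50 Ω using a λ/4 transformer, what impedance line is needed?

Z_qwt ≈ 119 Ω

Z_qwt = √(Z_0·R_L) = √(50 × 283) = √14150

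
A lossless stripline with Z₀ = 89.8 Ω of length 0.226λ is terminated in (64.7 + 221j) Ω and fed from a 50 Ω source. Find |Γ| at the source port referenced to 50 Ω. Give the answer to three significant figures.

|Γ| ≈ 0.799

βl = 2π × 0.226 = 81.4°
tan(βl) = 6.58
Z_in = Z_0·(Z_L + jZ_0·tanβl)/(Z_0 + jZ_L·tanβl) = 11.3 − j49.9 Ω
Γ_s = (Z_in − Z_s)/(Z_in + Z_s) = (-38.7 − j49.9)/(61.3 − j49.9), |Γ_s| = 0.799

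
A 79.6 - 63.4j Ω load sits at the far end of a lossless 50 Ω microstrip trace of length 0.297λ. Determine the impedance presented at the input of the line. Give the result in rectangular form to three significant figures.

βl = 2π × 0.297 = 107°
tan(βl) = tan(107°) = -3.29
Z_in = Z_0·(Z_L + jZ_0·tanβl)/(Z_0 + jZ_L·tanβl)
     = 50·(79.6 − j228)/(-158 − j262)

Z_in ≈ 25.1 + j30.4 Ω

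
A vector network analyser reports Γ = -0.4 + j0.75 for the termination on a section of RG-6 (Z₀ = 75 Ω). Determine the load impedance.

Z_L = Z_0·(1 + Γ)/(1 − Γ) = 75·(0.6 + j0.75)/(1.4 − j0.75)

Z_L ≈ 8.25 + j44.6 Ω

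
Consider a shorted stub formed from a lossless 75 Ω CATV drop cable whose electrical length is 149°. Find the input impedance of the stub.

tan(βl) = -0.601
For a shorted stub, Z_in = jZ_0·tan(βl)

Z_in ≈ −j45.1 Ω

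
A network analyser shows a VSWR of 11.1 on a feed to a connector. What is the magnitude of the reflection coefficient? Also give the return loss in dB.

|Γ| ≈ 0.835; return loss ≈ 1.57 dB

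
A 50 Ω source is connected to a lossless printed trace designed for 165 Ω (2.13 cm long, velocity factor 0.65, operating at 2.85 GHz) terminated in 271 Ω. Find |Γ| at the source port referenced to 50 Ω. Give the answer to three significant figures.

λ = v/f = 0.65·c / 2.85 GHz = 0.0684 m
βl = 2π·l/λ = 2π × 0.311 = 112°
tan(βl) = -2.47
Z_in = Z_0·(Z_L + jZ_0·tanβl)/(Z_0 + jZ_L·tanβl) = 110 + j39.7 Ω
Γ_s = (Z_in − Z_s)/(Z_in + Z_s) = (60.3 + j39.7)/(160 + j39.7), |Γ_s| = 0.437

|Γ| ≈ 0.437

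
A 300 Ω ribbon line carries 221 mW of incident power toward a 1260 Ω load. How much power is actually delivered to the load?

P_delivered ≈ 137 mW

Γ = (1260 − 300)/(1260 + 300) = 0.615
|Γ|² = 0.379
P_refl = |Γ|²·P_inc = 83.7 mW, P_del = (1 − |Γ|²)·P_inc = 137 mW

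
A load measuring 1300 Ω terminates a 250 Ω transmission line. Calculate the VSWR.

Γ = (1300 − 250)/(1300 + 250) = 0.677
VSWR = (1 + 0.677)/(1 − 0.677)

VSWR ≈ 5.2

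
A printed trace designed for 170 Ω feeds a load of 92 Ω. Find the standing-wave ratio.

VSWR ≈ 1.85

Γ = (92 − 170)/(92 + 170) = -0.298
VSWR = (1 + 0.298)/(1 − 0.298)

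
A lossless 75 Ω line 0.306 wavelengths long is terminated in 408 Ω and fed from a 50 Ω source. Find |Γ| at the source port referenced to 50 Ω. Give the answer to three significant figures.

|Γ| ≈ 0.614

βl = 2π × 0.306 = 110°
tan(βl) = -2.72
Z_in = Z_0·(Z_L + jZ_0·tanβl)/(Z_0 + jZ_L·tanβl) = 15.6 + j26.5 Ω
Γ_s = (Z_in − Z_s)/(Z_in + Z_s) = (-34.4 + j26.5)/(65.6 + j26.5), |Γ_s| = 0.614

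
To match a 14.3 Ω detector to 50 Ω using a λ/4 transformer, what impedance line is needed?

Z_qwt ≈ 26.7 Ω

Z_qwt = √(Z_0·R_L) = √(50 × 14.3) = √715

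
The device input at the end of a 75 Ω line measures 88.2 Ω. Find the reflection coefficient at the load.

Γ = 0.0809

Γ = (Z_L − Z_0)/(Z_L + Z_0) = (88.2 − 75)/(88.2 + 75) = 13.2/163.2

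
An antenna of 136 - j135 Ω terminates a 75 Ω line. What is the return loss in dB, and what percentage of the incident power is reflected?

Γ = (61 − j135)/(211 − j135), |Γ| = 0.591
RL = −20·log₁₀(0.591) = 4.56 dB
P_refl/P_inc = |Γ|² = 0.35

RL ≈ 4.56 dB; 35% of incident power reflected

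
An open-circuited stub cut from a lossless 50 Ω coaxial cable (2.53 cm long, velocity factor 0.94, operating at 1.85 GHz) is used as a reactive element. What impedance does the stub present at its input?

λ = v/f = 0.94·c / 1.85 GHz = 0.152 m
βl = 2π·l/λ = 2π × 0.166 = 59.8°
tan(βl) = 1.71
For an open-circuited stub, Z_in = −jZ_0·cot(βl) = −jZ_0/tan(βl)

Z_in ≈ −j29.2 Ω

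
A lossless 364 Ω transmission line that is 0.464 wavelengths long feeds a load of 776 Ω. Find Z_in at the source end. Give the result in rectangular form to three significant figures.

Z_in ≈ 659 + j239 Ω

βl = 2π × 0.464 = 167°
tan(βl) = tan(167°) = -0.23
Z_in = Z_0·(Z_L + jZ_0·tanβl)/(Z_0 + jZ_L·tanβl)
     = 364·(776 − j83.8)/(364 − j179)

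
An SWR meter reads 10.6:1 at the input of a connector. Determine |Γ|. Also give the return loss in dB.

|Γ| = (S − 1)/(S + 1) = (10.6 − 1)/(10.6 + 1) = 9.6/11.6
RL = −20·log₁₀|Γ| = −20·log₁₀(0.828)

|Γ| ≈ 0.828; return loss ≈ 1.64 dB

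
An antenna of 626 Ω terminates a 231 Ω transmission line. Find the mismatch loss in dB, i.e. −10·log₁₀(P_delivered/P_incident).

Γ = (626 − 231)/(626 + 231) = 0.461
|Γ|² = 0.212, so P_del/P_inc = 1 − |Γ|² = 0.788
ML = −10·log₁₀(1 − |Γ|²)

mismatch loss ≈ 1.04 dB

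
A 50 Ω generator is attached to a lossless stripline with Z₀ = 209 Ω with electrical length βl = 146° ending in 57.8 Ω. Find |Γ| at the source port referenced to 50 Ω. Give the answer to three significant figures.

tan(βl) = -0.675
Z_in = Z_0·(Z_L + jZ_0·tanβl)/(Z_0 + jZ_L·tanβl) = 81.3 − j126 Ω
Γ_s = (Z_in − Z_s)/(Z_in + Z_s) = (31.3 − j126)/(131 − j126), |Γ_s| = 0.713

|Γ| ≈ 0.713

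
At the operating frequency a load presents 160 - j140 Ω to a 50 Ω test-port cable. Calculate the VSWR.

Γ = (Z_L − Z_0)/(Z_L + Z_0) = (110 − j140)/(210 − j140)
|Γ| = 178/252 = 0.705
VSWR = (1 + |Γ|)/(1 − |Γ|) = 1.71/0.295

VSWR ≈ 5.79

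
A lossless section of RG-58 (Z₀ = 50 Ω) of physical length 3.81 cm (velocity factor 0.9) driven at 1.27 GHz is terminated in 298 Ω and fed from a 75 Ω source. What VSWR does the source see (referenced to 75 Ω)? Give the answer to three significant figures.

λ = v/f = 0.9·c / 1.27 GHz = 0.213 m
βl = 2π·l/λ = 2π × 0.179 = 64.5°
tan(βl) = 2.1
Z_in = Z_0·(Z_L + jZ_0·tanβl)/(Z_0 + jZ_L·tanβl) = 10.2 − j23 Ω
Γ_s = (Z_in − Z_s)/(Z_in + Z_s) = (-64.8 − j23)/(85.2 − j23), |Γ_s| = 0.779
VSWR = (1 + |Γ_s|)/(1 − |Γ_s|)

VSWR ≈ 8.03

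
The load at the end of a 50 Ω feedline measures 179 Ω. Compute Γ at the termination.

Γ = 0.563

Γ = (Z_L − Z_0)/(Z_L + Z_0) = (179 − 50)/(179 + 50) = 129/229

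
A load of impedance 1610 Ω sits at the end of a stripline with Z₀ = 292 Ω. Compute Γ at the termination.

Γ = (Z_L − Z_0)/(Z_L + Z_0) = (1610 − 292)/(1610 + 292) = 1318/1902

Γ = 0.693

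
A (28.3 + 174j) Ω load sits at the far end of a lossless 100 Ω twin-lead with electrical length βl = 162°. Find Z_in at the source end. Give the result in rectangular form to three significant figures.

Z_in ≈ 12.7 + j91.1 Ω

tan(βl) = tan(162°) = -0.325
Z_in = Z_0·(Z_L + jZ_0·tanβl)/(Z_0 + jZ_L·tanβl)
     = 100·(28.3 + j142)/(157 − j9.2)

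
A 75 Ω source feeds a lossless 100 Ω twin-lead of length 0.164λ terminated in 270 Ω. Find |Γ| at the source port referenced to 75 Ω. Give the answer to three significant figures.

|Γ| ≈ 0.424

βl = 2π × 0.164 = 59°
tan(βl) = 1.67
Z_in = Z_0·(Z_L + jZ_0·tanβl)/(Z_0 + jZ_L·tanβl) = 48 − j49.3 Ω
Γ_s = (Z_in − Z_s)/(Z_in + Z_s) = (-27 − j49.3)/(123 − j49.3), |Γ_s| = 0.424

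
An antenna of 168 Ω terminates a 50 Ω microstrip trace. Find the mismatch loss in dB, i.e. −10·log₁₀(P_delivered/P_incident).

Γ = (168 − 50)/(168 + 50) = 0.541
|Γ|² = 0.293, so P_del/P_inc = 1 − |Γ|² = 0.707
ML = −10·log₁₀(1 − |Γ|²)

mismatch loss ≈ 1.51 dB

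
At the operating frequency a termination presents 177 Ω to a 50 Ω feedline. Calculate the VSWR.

VSWR ≈ 3.54

Γ = (177 − 50)/(177 + 50) = 0.559
VSWR = (1 + 0.559)/(1 − 0.559)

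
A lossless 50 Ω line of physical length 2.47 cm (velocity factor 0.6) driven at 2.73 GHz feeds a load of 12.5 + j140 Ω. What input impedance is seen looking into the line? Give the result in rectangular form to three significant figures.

Z_in ≈ 1.72 + j23.7 Ω

λ = v/f = 0.6·c / 2.73 GHz = 0.0659 m
βl = 2π·l/λ = 2π × 0.375 = 135°
tan(βl) = tan(135°) = -1
Z_in = Z_0·(Z_L + jZ_0·tanβl)/(Z_0 + jZ_L·tanβl)
     = 50·(12.5 + j89.8)/(191 − j12.6)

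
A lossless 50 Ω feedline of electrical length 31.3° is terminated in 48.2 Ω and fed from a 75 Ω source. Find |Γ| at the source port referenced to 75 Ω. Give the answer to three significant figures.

|Γ| ≈ 0.209

tan(βl) = 0.608
Z_in = Z_0·(Z_L + jZ_0·tanβl)/(Z_0 + jZ_L·tanβl) = 49.1 + j1.6 Ω
Γ_s = (Z_in − Z_s)/(Z_in + Z_s) = (-25.9 + j1.6)/(124 + j1.6), |Γ_s| = 0.209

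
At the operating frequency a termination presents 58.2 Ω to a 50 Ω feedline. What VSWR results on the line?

VSWR ≈ 1.16

Γ = (58.2 − 50)/(58.2 + 50) = 0.0758
VSWR = (1 + 0.0758)/(1 − 0.0758)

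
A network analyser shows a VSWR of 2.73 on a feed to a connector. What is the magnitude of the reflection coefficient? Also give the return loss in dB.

|Γ| = (S − 1)/(S + 1) = (2.73 − 1)/(2.73 + 1) = 1.73/3.73
RL = −20·log₁₀|Γ| = −20·log₁₀(0.464)

|Γ| ≈ 0.464; return loss ≈ 6.67 dB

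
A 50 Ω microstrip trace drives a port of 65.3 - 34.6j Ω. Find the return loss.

Γ = (15.3 − j34.6)/(115.3 − j34.6), |Γ| = 0.314
RL = −20·log₁₀|Γ| = −20·log₁₀(0.314)

RL ≈ 10.1 dB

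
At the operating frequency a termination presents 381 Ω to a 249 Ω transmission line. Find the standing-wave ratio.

VSWR ≈ 1.53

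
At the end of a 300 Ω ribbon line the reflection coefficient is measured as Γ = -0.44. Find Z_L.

Z_L = Z_0·(1 + Γ)/(1 − Γ) = 300·(0.56)/(1.44)

Z_L ≈ 117 Ω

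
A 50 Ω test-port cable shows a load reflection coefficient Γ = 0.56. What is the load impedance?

Z_L ≈ 177 Ω

Z_L = Z_0·(1 + Γ)/(1 − Γ) = 50·(1.56)/(0.44)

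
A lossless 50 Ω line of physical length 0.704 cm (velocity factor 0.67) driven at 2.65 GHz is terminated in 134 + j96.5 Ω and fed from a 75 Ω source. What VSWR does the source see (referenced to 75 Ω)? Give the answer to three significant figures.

λ = v/f = 0.67·c / 2.65 GHz = 0.0758 m
βl = 2π·l/λ = 2π × 0.0928 = 33.4°
tan(βl) = 0.66
Z_in = Z_0·(Z_L + jZ_0·tanβl)/(Z_0 + jZ_L·tanβl) = 60.1 − j85.1 Ω
Γ_s = (Z_in − Z_s)/(Z_in + Z_s) = (-14.9 − j85.1)/(135 − j85.1), |Γ_s| = 0.541
VSWR = (1 + |Γ_s|)/(1 − |Γ_s|)

VSWR ≈ 3.36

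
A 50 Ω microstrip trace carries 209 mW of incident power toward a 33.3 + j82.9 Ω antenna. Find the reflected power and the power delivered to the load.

P_reflected ≈ 108 mW; P_delivered ≈ 101 mW

|Γ| = |(-16.7 + j82.9)/(83.3 + j82.9)| = 0.72
|Γ|² = 0.518
P_refl = |Γ|²·P_inc = 108 mW, P_del = (1 − |Γ|²)·P_inc = 101 mW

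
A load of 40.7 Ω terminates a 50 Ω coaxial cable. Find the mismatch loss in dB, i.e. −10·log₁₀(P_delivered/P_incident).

Γ = (40.7 − 50)/(40.7 + 50) = -0.103
|Γ|² = 0.0105, so P_del/P_inc = 1 − |Γ|² = 0.989
ML = −10·log₁₀(1 − |Γ|²)

mismatch loss ≈ 0.0459 dB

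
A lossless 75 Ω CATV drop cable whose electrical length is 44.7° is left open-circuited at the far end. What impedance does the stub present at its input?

tan(βl) = 0.99
For an open-circuited stub, Z_in = −jZ_0·cot(βl) = −jZ_0/tan(βl)

Z_in ≈ −j75.8 Ω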